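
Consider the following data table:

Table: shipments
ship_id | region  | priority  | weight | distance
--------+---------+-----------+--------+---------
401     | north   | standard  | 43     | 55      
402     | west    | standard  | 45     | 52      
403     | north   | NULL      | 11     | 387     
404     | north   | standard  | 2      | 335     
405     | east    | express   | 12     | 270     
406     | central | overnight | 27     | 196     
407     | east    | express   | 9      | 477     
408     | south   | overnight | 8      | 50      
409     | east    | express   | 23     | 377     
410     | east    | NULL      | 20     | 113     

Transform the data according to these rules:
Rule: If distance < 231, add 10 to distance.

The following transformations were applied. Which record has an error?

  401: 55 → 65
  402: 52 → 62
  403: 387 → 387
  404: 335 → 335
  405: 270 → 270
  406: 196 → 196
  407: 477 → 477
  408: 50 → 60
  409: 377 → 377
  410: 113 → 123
Record 406 has an error. The correct transformed value should be 206, not 196.

Step 1: Check each record against the rule
Step 2: Record 406 has distance = 196
Step 3: Since 196 < 231, the bonus should have been applied
Step 4: Correct value = 206, but claimed value = 196
Conclusion: Record 406 has the error.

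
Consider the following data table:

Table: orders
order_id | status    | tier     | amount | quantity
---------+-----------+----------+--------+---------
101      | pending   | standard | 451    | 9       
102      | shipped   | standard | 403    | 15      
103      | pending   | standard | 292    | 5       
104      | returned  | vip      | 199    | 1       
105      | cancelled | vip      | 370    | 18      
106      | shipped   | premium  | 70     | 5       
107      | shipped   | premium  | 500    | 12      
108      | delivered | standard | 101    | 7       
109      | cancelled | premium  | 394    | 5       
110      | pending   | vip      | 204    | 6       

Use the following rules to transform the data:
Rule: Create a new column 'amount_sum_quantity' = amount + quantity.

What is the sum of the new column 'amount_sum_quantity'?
3067

Step 1: For each record, compute amount + quantity
Example calculations:
  451 + 9 = 460
  403 + 15 = 418
  292 + 5 = 297
  ...
Step 2: Sum all derived values
Step 3: Total = 3067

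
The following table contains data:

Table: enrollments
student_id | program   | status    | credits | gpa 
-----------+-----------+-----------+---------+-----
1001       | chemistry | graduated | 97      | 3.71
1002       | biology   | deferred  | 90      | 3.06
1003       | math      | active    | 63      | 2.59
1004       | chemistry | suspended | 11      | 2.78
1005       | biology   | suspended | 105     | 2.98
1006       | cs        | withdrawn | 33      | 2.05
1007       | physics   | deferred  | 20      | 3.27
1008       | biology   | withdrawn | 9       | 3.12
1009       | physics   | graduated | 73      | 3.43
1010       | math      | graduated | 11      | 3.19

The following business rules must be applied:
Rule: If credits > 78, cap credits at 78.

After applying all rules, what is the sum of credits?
454

Step 1: 3 records have credits > 78
Step 2: These records originally summed to 292
Step 3: After capping: 3 × 78 = 234
Step 4: Unaffected records sum: 220
Step 5: Final sum = 234 + 220 = 454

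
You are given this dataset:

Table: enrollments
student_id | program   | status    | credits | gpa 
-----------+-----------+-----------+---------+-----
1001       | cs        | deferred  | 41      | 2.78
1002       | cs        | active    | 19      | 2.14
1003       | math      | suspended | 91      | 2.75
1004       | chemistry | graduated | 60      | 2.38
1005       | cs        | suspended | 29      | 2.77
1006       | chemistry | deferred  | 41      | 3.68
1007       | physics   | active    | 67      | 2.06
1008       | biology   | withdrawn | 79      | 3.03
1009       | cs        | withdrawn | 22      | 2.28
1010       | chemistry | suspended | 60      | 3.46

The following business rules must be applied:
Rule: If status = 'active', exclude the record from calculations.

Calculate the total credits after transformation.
423

Step 1: Identify records where status = 'active'
Step 2: The excluded records sum to 86
Step 3: Original total credits = 509
Step 4: Remaining total = 509 - 86 = 423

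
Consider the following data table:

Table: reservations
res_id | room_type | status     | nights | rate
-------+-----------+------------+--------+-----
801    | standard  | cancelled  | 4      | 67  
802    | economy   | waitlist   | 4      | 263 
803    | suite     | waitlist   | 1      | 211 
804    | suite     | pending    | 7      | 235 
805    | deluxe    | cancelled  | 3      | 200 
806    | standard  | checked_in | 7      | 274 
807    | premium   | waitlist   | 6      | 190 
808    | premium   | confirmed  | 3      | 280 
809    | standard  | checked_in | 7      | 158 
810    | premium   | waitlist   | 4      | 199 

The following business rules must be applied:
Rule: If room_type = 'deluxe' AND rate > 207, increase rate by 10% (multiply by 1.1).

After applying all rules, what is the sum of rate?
2077

Step 1: Find records where room_type = 'deluxe' AND rate > 207
Step 2: 0 records match, summing to 0
Step 3: After multiplier: 0 × 1.1 = 0.0
Step 4: Unaffected records sum: 2077
Step 5: Final sum = 0.0 + 2077 = 2077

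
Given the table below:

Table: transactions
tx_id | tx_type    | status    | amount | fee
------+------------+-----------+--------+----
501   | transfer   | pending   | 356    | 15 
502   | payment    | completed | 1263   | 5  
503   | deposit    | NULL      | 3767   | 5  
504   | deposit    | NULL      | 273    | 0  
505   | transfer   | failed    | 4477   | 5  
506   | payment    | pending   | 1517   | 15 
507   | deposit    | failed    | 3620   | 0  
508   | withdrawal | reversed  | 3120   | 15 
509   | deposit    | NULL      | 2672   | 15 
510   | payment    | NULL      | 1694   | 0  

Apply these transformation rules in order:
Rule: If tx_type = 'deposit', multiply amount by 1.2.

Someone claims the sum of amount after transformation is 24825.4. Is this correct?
Yes, the result is correct.

Step 1: Calculate the correct sum after transformation
Step 2: Apply multiplier 1.2 to records where tx_type = 'deposit'
Step 3: Correct result = 24825.4
Step 4: Claimed result = 24825.4
Step 5: 24825.4 = 24825.4 ✓
Conclusion: The claimed result is correct.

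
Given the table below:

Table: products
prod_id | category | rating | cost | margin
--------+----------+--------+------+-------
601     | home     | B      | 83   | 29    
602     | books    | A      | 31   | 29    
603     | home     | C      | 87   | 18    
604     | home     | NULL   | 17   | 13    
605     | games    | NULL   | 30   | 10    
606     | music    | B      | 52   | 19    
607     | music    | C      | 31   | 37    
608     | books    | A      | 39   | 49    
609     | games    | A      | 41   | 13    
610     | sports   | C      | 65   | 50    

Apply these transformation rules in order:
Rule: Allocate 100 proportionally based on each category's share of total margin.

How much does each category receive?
books: 29.21, games: 8.61, home: 22.47, music: 20.97, sports: 18.73

Step 1: Calculate total margin = 267
Step 2: Calculate each category's proportion:
  books: 78/267 = 29.21% → 29.21
  games: 23/267 = 8.61% → 8.61
  home: 60/267 = 22.47% → 22.47
  music: 56/267 = 20.97% → 20.97
  sports: 50/267 = 18.73% → 18.73
Step 3: Verify: sum of allocations ≈ 100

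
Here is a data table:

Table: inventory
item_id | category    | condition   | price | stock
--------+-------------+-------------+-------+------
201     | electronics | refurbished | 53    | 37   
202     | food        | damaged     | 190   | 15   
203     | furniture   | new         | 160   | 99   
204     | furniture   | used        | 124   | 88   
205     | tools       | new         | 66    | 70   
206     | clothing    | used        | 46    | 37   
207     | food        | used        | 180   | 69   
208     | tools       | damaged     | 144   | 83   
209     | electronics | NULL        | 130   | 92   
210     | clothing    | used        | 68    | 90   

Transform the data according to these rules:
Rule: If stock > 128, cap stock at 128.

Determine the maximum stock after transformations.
99

Step 1: Original maximum stock = 99
Step 2: Check cap of 128 against maximum
Step 3: No records exceed the cap (max 99 <= cap 128), so no capping applies
Step 4: Maximum after transformation = 99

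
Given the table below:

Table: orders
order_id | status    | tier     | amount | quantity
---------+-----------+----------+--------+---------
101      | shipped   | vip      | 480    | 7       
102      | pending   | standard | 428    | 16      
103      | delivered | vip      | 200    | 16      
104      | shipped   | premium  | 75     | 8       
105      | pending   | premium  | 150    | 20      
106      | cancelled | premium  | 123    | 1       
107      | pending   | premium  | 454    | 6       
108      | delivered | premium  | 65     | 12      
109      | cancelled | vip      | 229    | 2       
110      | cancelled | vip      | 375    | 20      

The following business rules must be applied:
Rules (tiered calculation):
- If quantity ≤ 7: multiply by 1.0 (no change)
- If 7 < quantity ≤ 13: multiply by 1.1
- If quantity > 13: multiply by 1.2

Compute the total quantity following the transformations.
124.4

Step 1: Tier 1 (quantity ≤ 7): 4 records, sum = 16 × 1.0 = 16.0
Step 2: Tier 2 (7 < quantity ≤ 13): 2 records, sum = 20 × 1.1 = 22.0
Step 3: Tier 3 (quantity > 13): 4 records, sum = 72 × 1.2 = 86.4
Step 4: Final sum = 16.0 + 22.0 + 86.4 = 124.4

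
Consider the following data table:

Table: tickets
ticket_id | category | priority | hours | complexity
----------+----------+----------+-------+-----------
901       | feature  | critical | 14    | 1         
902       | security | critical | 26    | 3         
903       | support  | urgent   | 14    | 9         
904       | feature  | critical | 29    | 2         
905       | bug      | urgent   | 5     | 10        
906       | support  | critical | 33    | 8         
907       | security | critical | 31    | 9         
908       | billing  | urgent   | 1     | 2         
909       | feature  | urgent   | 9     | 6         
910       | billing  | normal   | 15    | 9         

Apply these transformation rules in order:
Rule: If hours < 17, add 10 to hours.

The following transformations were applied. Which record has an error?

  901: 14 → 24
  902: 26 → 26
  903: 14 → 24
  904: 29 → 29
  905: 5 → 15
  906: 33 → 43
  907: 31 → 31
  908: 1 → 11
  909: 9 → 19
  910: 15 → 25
Record 906 has an error. The correct transformed value should be 33, not 43.

Step 1: Check each record against the rule
Step 2: Record 906 has hours = 33
Step 3: Since 33 >= 17, the bonus should not have been applied
Step 4: Correct value = 33, but claimed value = 43
Conclusion: Record 906 has the error.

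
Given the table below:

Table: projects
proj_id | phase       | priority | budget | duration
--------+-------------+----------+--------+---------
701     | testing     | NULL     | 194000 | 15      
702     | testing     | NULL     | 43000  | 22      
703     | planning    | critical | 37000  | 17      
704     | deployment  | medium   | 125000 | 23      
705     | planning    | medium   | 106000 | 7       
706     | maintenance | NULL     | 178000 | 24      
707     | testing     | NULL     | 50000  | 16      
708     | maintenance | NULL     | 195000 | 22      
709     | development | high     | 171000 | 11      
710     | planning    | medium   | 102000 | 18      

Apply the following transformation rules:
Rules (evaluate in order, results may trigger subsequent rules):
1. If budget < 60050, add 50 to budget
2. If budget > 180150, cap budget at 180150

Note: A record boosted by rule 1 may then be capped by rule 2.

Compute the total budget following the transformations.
1172450

Step 1: Apply rule 1 to records with budget < 60050
  - 3 records get bonus of 50
  - Of these, 0 records then exceed 180150 and get capped
Step 2: Apply rule 2 to records with budget > 180150
  - 2 records (original) are capped
Step 3: Calculate final sum = 1172450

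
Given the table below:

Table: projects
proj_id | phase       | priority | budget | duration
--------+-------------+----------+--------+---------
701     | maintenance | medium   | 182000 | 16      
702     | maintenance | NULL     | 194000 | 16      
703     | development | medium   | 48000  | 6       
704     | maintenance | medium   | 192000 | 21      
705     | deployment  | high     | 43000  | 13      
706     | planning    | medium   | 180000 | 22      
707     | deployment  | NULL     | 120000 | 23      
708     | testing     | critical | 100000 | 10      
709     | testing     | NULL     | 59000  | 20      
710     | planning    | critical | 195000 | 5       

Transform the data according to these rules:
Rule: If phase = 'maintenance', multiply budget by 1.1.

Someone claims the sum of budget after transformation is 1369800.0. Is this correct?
Yes, the result is correct.

Step 1: Calculate the correct sum after transformation
Step 2: Apply multiplier 1.1 to records where phase = 'maintenance'
Step 3: Correct result = 1369800.0
Step 4: Claimed result = 1369800.0
Step 5: 1369800.0 = 1369800.0 ✓
Conclusion: The claimed result is correct.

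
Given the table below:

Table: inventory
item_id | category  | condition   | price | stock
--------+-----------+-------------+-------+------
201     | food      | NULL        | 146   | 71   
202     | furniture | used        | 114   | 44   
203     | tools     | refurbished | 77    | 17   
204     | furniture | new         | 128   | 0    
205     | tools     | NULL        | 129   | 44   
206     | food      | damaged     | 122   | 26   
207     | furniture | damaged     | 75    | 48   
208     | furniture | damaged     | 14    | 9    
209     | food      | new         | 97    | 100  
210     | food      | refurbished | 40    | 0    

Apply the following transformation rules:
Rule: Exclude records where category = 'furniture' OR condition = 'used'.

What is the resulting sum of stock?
258

Step 1: Find records where category = 'furniture' OR condition = 'used'
Step 2: 4 records match, summing to 101
Step 3: Original sum: 359
Step 4: Remaining sum = 359 - 101 = 258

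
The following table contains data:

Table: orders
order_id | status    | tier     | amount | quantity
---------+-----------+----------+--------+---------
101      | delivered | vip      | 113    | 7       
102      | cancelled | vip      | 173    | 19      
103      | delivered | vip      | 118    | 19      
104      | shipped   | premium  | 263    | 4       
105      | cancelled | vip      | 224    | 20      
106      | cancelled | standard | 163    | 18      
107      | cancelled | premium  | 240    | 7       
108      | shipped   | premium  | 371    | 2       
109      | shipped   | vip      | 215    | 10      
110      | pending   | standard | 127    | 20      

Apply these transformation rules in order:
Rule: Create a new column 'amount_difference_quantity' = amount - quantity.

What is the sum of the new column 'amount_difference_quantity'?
1881

Step 1: For each record, compute amount - quantity
Example calculations:
  113 - 7 = 106
  173 - 19 = 154
  118 - 19 = 99
  ...
Step 2: Sum all derived values
Step 3: Total = 1881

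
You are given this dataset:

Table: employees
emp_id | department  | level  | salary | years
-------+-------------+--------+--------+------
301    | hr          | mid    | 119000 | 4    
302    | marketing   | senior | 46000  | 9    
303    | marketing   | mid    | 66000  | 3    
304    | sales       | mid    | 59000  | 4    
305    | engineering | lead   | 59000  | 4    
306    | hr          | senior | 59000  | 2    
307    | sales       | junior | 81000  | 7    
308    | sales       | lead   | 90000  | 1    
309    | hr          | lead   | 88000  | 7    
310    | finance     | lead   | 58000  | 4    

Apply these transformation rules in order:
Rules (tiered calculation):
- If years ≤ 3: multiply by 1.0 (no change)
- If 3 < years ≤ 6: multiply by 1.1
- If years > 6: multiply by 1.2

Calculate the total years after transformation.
51.2

Step 1: Tier 1 (years ≤ 3): 3 records, sum = 6 × 1.0 = 6.0
Step 2: Tier 2 (3 < years ≤ 6): 4 records, sum = 16 × 1.1 = 17.6
Step 3: Tier 3 (years > 6): 3 records, sum = 23 × 1.2 = 27.6
Step 4: Final sum = 6.0 + 17.6 + 27.6 = 51.2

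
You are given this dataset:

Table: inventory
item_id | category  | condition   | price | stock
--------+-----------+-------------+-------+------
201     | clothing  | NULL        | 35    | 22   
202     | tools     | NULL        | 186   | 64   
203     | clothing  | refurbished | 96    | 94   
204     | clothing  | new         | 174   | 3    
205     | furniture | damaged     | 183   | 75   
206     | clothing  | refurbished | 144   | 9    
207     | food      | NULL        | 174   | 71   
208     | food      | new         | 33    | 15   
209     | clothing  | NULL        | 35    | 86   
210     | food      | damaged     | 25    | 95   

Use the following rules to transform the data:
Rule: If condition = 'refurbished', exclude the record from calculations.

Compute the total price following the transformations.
845

Step 1: Identify records where condition = 'refurbished'
Step 2: The excluded records sum to 240
Step 3: Original total price = 1085
Step 4: Remaining total = 1085 - 240 = 845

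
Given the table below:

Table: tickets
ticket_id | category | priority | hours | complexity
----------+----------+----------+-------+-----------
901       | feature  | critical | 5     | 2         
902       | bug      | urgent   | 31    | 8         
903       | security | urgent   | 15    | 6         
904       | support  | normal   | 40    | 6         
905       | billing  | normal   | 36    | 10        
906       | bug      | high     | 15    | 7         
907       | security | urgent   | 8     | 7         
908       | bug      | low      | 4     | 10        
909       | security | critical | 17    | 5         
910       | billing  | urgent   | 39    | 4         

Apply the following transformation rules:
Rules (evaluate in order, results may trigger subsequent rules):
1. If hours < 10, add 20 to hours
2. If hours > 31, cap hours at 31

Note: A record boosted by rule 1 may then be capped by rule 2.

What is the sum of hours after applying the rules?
248

Step 1: Apply rule 1 to records with hours < 10
  - 3 records get bonus of 20
  - Of these, 0 records then exceed 31 and get capped
Step 2: Apply rule 2 to records with hours > 31
  - 3 records (original) are capped
Step 3: Calculate final sum = 248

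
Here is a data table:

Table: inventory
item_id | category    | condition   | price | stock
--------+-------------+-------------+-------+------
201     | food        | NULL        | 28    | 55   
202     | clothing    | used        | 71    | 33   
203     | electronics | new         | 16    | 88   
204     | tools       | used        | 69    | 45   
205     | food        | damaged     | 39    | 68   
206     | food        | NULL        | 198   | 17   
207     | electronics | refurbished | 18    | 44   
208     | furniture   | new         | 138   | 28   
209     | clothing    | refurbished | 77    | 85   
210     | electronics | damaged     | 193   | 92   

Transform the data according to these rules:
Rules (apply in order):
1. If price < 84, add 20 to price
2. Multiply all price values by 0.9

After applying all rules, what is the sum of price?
888.3

Step 1: Apply Rule 1 - Add 20 to records with price < 84
  - 7 records affected: 318 + (7 × 20) = 458
  - Unaffected records: 529
  - Sum after Rule 1: 987
Step 2: Apply Rule 2 - Multiply all by 0.9
  - 987 × 0.9 = 888.3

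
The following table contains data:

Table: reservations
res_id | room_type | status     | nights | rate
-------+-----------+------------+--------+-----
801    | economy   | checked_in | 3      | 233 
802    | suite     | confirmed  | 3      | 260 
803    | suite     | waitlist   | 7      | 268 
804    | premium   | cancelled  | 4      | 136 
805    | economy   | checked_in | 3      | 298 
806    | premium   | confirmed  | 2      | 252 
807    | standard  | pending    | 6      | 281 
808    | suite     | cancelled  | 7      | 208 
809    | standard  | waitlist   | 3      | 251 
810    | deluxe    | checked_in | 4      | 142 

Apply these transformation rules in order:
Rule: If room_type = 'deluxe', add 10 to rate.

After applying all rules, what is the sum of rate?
2339

Step 1: Count records where room_type = 'deluxe': 1
Step 2: Total bonus added: 1 × 10 = 10
Step 3: Original sum of rate: 2329
Step 4: Final sum = 2329 + 10 = 2339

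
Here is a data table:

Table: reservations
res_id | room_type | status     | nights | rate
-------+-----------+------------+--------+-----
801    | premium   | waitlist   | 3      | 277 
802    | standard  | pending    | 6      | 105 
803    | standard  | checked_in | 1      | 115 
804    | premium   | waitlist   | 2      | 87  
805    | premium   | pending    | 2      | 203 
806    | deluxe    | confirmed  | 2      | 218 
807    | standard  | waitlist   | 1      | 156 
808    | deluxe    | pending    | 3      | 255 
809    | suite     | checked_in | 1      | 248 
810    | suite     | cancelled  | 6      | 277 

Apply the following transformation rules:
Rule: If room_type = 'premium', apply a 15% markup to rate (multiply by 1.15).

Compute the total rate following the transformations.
2026.05

Step 1: Records with room_type = 'premium' have total rate = 567
Step 2: Apply multiplier: 567 × 1.15 = 652.05
Step 3: Other records total: 1374
Step 4: Final sum = 652.05 + 1374 = 2026.05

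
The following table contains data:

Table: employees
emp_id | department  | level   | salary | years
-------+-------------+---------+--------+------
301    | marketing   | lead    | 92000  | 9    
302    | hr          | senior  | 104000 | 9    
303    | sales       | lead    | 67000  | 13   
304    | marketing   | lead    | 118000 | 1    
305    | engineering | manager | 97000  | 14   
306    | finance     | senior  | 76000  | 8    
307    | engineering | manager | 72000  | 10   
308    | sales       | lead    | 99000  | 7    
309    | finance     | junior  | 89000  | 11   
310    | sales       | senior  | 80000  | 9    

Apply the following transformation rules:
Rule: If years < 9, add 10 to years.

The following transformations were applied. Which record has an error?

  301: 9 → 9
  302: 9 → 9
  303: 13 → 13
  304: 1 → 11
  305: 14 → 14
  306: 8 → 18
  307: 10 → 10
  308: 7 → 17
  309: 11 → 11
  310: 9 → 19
Record 310 has an error. The correct transformed value should be 9, not 19.

Step 1: Check each record against the rule
Step 2: Record 310 has years = 9
Step 3: Since 9 >= 9, the bonus should not have been applied
Step 4: Correct value = 9, but claimed value = 19
Conclusion: Record 310 has the error.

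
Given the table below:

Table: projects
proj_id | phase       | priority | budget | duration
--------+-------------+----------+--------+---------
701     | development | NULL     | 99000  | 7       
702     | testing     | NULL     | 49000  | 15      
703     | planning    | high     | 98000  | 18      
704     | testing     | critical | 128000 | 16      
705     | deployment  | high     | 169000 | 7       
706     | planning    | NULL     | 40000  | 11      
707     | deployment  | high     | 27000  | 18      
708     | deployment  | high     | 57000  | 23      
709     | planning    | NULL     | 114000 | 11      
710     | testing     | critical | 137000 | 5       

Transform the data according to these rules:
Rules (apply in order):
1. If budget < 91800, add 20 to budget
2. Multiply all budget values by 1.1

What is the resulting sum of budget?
1009888.0

Step 1: Apply Rule 1 - Add 20 to records with budget < 91800
  - 4 records affected: 173000 + (4 × 20) = 173080
  - Unaffected records: 745000
  - Sum after Rule 1: 918080
Step 2: Apply Rule 2 - Multiply all by 1.1
  - 918080 × 1.1 = 1009888.0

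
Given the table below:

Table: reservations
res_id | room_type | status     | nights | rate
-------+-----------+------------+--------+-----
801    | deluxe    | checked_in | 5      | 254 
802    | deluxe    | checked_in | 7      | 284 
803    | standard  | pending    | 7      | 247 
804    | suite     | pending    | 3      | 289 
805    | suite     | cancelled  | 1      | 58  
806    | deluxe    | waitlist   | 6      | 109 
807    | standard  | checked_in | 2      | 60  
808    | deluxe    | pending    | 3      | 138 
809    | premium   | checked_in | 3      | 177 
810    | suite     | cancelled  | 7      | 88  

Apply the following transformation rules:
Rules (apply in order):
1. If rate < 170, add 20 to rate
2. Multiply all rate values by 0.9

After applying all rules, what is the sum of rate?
1623.6

Step 1: Apply Rule 1 - Add 20 to records with rate < 170
  - 5 records affected: 453 + (5 × 20) = 553
  - Unaffected records: 1251
  - Sum after Rule 1: 1804
Step 2: Apply Rule 2 - Multiply all by 0.9
  - 1804 × 0.9 = 1623.6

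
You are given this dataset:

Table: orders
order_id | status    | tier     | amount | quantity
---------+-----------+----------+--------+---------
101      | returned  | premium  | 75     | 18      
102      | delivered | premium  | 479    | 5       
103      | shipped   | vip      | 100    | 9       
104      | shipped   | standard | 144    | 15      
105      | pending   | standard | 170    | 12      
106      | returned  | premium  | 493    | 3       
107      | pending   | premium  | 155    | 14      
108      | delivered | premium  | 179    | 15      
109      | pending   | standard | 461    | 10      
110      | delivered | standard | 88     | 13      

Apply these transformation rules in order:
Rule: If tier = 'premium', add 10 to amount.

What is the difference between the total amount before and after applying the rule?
50

Step 1: Original sum of amount = 2344
Step 2: 5 records have tier = 'premium'
Step 3: Each affected record changes by 10
Step 4: Total change = 5 × 10 = 50
Step 5: New sum = 2344 + 50 = 2394
Step 6: Difference = |2394 - 2344| = 50
        (Sum increased by 50)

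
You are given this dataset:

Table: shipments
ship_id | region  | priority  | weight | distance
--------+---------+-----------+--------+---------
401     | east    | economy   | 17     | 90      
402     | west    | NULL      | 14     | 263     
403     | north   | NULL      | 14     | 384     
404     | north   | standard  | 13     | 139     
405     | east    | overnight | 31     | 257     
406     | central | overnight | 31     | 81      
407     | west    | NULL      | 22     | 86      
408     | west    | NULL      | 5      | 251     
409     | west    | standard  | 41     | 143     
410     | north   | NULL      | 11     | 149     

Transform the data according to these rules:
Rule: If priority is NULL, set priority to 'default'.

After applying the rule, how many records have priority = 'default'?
5

Step 1: Count records where priority IS NULL
Step 2: Found 5 records with NULL priority
Step 3: These records will have priority set to 'default'
Step 4: Records already having priority = 'default': 0
Step 5: Answer: 5 + 0 = 5 records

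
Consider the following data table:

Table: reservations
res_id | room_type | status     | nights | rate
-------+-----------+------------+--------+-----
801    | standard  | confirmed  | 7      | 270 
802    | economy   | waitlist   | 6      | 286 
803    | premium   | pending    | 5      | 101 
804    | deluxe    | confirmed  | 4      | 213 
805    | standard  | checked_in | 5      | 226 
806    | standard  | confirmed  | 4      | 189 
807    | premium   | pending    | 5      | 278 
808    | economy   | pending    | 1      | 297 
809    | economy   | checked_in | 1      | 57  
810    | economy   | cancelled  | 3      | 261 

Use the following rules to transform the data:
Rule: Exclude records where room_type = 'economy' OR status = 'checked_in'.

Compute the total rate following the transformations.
1051

Step 1: Find records where room_type = 'economy' OR status = 'checked_in'
Step 2: 5 records match, summing to 1127
Step 3: Original sum: 2178
Step 4: Remaining sum = 2178 - 1127 = 1051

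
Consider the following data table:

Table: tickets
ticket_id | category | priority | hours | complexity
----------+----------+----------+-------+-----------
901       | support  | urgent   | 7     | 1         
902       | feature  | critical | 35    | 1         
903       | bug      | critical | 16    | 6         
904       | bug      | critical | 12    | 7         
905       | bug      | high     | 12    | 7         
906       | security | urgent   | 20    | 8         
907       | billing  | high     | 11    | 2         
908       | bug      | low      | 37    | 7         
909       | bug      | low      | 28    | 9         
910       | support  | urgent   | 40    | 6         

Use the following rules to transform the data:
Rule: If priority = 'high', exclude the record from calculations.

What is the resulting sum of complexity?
45

Step 1: Identify records where priority = 'high'
Step 2: The excluded records sum to 9
Step 3: Original total complexity = 54
Step 4: Remaining total = 54 - 9 = 45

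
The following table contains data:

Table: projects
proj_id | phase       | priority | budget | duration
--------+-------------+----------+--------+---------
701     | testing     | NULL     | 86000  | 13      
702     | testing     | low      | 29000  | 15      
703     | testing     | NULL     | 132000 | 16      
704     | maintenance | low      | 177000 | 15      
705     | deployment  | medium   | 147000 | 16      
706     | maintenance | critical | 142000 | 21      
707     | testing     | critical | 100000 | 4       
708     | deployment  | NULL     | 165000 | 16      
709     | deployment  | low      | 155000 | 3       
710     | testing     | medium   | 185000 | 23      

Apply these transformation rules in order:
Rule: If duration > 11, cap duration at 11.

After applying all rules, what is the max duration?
11

Step 1: Original maximum duration = 23
Step 2: Apply cap at 11
Step 3: 8 records had duration > 11 and were capped
Step 4: Maximum after transformation = 11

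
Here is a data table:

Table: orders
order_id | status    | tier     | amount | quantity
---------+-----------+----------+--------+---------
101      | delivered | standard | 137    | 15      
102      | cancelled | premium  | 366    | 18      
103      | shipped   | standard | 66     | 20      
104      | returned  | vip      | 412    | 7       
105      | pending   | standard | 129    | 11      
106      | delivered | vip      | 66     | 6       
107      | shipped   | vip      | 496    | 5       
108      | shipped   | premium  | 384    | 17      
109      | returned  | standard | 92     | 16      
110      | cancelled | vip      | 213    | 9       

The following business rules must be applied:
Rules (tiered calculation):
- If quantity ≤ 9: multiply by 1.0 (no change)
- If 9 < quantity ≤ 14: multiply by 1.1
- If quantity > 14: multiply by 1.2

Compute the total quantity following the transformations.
142.3

Step 1: Tier 1 (quantity ≤ 9): 4 records, sum = 27 × 1.0 = 27.0
Step 2: Tier 2 (9 < quantity ≤ 14): 1 records, sum = 11 × 1.1 = 12.1
Step 3: Tier 3 (quantity > 14): 5 records, sum = 86 × 1.2 = 103.2
Step 4: Final sum = 27.0 + 12.1 + 103.2 = 142.3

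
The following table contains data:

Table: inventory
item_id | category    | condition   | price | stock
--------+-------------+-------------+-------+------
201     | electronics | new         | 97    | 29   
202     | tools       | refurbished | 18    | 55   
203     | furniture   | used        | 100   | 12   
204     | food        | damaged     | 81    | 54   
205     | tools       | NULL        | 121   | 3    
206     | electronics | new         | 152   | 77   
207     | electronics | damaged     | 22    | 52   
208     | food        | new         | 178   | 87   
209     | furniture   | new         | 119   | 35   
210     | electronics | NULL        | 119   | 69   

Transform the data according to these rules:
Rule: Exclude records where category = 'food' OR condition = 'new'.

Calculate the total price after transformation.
380

Step 1: Find records where category = 'food' OR condition = 'new'
Step 2: 5 records match, summing to 627
Step 3: Original sum: 1007
Step 4: Remaining sum = 1007 - 627 = 380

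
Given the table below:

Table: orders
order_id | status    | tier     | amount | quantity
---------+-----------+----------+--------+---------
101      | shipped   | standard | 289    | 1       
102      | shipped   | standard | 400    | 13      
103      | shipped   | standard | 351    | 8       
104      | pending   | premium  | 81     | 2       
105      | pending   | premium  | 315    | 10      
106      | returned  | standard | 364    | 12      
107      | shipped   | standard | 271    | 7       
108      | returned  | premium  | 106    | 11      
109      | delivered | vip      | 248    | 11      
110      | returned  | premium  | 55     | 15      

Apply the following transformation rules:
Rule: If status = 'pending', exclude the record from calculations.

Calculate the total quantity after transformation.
78

Step 1: Identify records where status = 'pending'
Step 2: The excluded records sum to 12
Step 3: Original total quantity = 90
Step 4: Remaining total = 90 - 12 = 78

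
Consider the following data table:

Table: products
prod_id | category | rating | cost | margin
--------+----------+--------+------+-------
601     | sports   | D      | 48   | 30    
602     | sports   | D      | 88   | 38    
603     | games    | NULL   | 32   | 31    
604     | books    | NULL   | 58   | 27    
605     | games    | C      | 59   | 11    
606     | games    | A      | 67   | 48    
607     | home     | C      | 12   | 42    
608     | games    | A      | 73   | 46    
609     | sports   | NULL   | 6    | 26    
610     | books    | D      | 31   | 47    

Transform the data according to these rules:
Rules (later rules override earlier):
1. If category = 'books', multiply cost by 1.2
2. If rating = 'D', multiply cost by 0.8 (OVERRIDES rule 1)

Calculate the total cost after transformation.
452.2

Step 1: Rule 2 takes priority for records with rating = 'D'
  - 3 records: 167 × 0.8 = 133.6
Step 2: Rule 1 applies to remaining records with category = 'books'
  - 1 records: 58 × 1.2 = 69.6
Step 3: Other records unchanged: 249
Step 4: Final sum = 133.6 + 69.6 + 249 = 452.2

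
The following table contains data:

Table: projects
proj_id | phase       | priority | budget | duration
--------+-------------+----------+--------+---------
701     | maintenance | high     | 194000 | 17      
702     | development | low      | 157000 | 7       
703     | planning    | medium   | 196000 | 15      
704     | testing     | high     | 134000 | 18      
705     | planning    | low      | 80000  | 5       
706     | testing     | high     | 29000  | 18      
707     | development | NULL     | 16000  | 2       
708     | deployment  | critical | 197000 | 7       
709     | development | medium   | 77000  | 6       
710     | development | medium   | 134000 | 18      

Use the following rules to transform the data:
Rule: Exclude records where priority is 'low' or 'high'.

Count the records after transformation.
5

Step 1: Count records to exclude
  - 2 (low) + 3 (high) = 5 records
Step 2: Total records: 10
Step 3: Remaining = 10 - 5 = 5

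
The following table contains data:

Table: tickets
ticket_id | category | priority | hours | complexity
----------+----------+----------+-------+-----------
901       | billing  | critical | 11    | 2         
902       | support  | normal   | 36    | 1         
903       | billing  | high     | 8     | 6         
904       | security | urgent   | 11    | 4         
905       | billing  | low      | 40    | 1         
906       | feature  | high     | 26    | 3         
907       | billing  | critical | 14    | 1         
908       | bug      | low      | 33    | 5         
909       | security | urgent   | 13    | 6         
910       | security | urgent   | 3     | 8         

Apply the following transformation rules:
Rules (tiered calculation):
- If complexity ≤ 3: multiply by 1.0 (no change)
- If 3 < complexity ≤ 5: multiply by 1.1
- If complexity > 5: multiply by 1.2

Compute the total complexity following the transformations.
41.9

Step 1: Tier 1 (complexity ≤ 3): 5 records, sum = 8 × 1.0 = 8.0
Step 2: Tier 2 (3 < complexity ≤ 5): 2 records, sum = 9 × 1.1 = 9.9
Step 3: Tier 3 (complexity > 5): 3 records, sum = 20 × 1.2 = 24.0
Step 4: Final sum = 8.0 + 9.9 + 24.0 = 41.9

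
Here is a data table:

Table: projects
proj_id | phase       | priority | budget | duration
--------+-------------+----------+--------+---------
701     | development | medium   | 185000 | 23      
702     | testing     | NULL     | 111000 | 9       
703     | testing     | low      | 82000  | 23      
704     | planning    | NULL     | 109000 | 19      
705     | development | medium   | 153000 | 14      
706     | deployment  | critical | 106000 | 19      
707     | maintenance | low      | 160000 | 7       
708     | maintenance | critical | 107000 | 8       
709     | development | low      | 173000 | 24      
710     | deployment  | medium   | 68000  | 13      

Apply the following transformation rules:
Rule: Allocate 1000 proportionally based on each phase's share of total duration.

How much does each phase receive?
deployment: 201.26, development: 383.65, maintenance: 94.34, planning: 119.5, testing: 201.26

Step 1: Calculate total duration = 159
Step 2: Calculate each phase's proportion:
  deployment: 32/159 = 20.13% → 201.26
  development: 61/159 = 38.36% → 383.65
  maintenance: 15/159 = 9.43% → 94.34
  planning: 19/159 = 11.95% → 119.5
  testing: 32/159 = 20.13% → 201.26
Step 3: Verify: sum of allocations ≈ 1000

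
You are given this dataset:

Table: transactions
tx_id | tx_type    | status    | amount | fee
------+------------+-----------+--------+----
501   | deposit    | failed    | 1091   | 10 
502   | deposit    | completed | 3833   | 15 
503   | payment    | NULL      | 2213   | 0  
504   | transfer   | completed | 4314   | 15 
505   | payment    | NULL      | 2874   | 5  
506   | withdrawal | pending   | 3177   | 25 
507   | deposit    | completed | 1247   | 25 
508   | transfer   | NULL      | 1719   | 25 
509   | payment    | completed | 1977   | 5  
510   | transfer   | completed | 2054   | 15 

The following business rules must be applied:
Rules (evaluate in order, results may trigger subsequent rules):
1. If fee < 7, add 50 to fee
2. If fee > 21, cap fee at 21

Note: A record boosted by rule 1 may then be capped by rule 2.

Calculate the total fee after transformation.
181

Step 1: Apply rule 1 to records with fee < 7
  - 3 records get bonus of 50
  - Of these, 3 records then exceed 21 and get capped
Step 2: Apply rule 2 to records with fee > 21
  - 3 records (original) are capped
Step 3: Calculate final sum = 181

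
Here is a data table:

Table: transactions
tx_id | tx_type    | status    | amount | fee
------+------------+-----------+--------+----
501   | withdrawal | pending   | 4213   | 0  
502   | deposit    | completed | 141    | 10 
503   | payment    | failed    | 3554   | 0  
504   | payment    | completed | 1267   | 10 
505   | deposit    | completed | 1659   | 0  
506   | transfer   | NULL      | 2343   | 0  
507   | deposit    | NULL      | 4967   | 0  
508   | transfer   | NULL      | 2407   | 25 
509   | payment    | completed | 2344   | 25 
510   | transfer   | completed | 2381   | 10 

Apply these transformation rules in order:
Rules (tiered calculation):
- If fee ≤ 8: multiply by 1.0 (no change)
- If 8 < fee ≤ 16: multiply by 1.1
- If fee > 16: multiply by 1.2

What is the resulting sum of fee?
93.0

Step 1: Tier 1 (fee ≤ 8): 5 records, sum = 0 × 1.0 = 0.0
Step 2: Tier 2 (8 < fee ≤ 16): 3 records, sum = 30 × 1.1 = 33.0
Step 3: Tier 3 (fee > 16): 2 records, sum = 50 × 1.2 = 60.0
Step 4: Final sum = 0.0 + 33.0 + 60.0 = 93.0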